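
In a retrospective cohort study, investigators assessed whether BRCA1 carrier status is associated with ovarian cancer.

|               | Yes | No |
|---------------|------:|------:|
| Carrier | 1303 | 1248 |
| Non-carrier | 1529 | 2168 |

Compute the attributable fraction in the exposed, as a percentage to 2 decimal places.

Cells: a = 1303, b = 1248, c = 1529, d = 2168.
Risk in exposed = 1303/2551 = 0.51078; risk in unexposed = 1529/3697 = 0.41358.
RR = 0.51078/0.41358 = 1.23503
AR% = (RR − 1)/RR × 100 = (1.23503 − 1)/1.23503 × 100 = 19.0300%

19.03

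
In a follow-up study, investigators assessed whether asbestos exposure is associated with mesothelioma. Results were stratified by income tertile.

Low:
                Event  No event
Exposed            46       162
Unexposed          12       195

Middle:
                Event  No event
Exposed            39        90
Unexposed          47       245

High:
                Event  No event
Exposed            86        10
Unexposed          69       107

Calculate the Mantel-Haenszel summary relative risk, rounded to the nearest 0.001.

2.360

RR_MH = Σ(aᵢ·n₀ᵢ/nᵢ) / Σ(cᵢ·n₁ᵢ/nᵢ), with n₁ᵢ = aᵢ+bᵢ (exposed), n₀ᵢ = cᵢ+dᵢ (unexposed), nᵢ = n₁ᵢ+n₀ᵢ.
Stratum 1 (Low): n₁ = 208, n₀ = 207, n = 415; a·n₀/n = 46·207/415 = 22.9446; c·n₁/n = 12·208/415 = 6.0145
Stratum 2 (Middle): n₁ = 129, n₀ = 292, n = 421; a·n₀/n = 39·292/421 = 27.0499; c·n₁/n = 47·129/421 = 14.4014
Stratum 3 (High): n₁ = 96, n₀ = 176, n = 272; a·n₀/n = 86·176/272 = 55.6471; c·n₁/n = 69·96/272 = 24.3529
RR_MH = (22.9446 + 27.0499 + 55.6471) / (6.0145 + 14.4014 + 24.3529) = 105.6415 / 44.7688 = 2.35971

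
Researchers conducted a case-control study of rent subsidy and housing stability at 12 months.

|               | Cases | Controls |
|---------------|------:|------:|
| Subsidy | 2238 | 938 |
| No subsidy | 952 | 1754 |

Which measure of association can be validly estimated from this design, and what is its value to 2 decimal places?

4.40

Cells: a = 2238, b = 938, c = 952, d = 1754.
This is a case-control study: participants were sampled on outcome status, so risks in the source population cannot be estimated directly — relative risk is not valid here. The odds ratio is the appropriate measure.
OR = (a·d)/(b·c) = (2238 × 1754) / (938 × 952) = 3925452 / 892976 = 4.39592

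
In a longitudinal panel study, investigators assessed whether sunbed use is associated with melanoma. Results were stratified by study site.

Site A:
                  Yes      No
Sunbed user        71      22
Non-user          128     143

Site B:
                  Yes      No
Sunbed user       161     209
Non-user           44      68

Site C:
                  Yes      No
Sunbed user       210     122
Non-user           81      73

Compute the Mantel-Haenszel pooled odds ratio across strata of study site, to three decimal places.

1.742

OR_MH = Σ(aᵢdᵢ/nᵢ) / Σ(bᵢcᵢ/nᵢ), where nᵢ is the stratum total.
Stratum 1 (Site A): n = 364; a·d/n = 71·143/364 = 27.8929; b·c/n = 22·128/364 = 7.7363
Stratum 2 (Site B): n = 482; a·d/n = 161·68/482 = 22.7137; b·c/n = 209·44/482 = 19.0788
Stratum 3 (Site C): n = 486; a·d/n = 210·73/486 = 31.5432; b·c/n = 122·81/486 = 20.3333
OR_MH = (27.8929 + 22.7137 + 31.5432) / (7.7363 + 19.0788 + 20.3333) = 82.1498 / 47.1484 = 1.74236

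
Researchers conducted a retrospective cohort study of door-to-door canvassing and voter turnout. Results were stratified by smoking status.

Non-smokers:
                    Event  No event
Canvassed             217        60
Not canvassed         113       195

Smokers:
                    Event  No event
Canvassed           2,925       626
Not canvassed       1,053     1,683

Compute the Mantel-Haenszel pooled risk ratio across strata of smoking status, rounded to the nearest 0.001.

2.140

RR_MH = Σ(aᵢ·n₀ᵢ/nᵢ) / Σ(cᵢ·n₁ᵢ/nᵢ), with n₁ᵢ = aᵢ+bᵢ (exposed), n₀ᵢ = cᵢ+dᵢ (unexposed), nᵢ = n₁ᵢ+n₀ᵢ.
Stratum 1 (Non-smokers): n₁ = 277, n₀ = 308, n = 585; a·n₀/n = 217·308/585 = 114.2496; c·n₁/n = 113·277/585 = 53.5060
Stratum 2 (Smokers): n₁ = 3551, n₀ = 2736, n = 6287; a·n₀/n = 2925·2736/6287 = 1272.9124; c·n₁/n = 1053·3551/6287 = 594.7516
RR_MH = (114.2496 + 1272.9124) / (53.5060 + 594.7516) = 1387.1619 / 648.2575 = 2.13983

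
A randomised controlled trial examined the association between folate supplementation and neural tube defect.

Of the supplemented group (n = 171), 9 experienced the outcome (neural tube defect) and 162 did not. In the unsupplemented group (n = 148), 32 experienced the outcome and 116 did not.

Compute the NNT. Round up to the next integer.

Risk in treated group = 9/171 = 0.05263; risk in control = 32/148 = 0.21622.
Absolute risk reduction = 0.21622 − 0.05263 = 0.16358
NNT = 1 / ARR = 1 / 0.16358 = 6.113 → round up → 7

7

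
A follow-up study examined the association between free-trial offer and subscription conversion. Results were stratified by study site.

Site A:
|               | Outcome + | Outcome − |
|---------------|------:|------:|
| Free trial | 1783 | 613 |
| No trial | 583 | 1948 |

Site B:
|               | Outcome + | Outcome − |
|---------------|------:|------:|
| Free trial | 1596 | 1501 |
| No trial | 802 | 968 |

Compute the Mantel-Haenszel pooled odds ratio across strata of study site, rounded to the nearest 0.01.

OR_MH = Σ(aᵢdᵢ/nᵢ) / Σ(bᵢcᵢ/nᵢ), where nᵢ is the stratum total.
Stratum 1 (Site A): n = 4927; a·d/n = 1783·1948/4927 = 704.9491; b·c/n = 613·583/4927 = 72.5348
Stratum 2 (Site B): n = 4867; a·d/n = 1596·968/4867 = 317.4292; b·c/n = 1501·802/4867 = 247.3396
OR_MH = (704.9491 + 317.4292) / (72.5348 + 247.3396) = 1022.3783 / 319.8744 = 3.19619

3.20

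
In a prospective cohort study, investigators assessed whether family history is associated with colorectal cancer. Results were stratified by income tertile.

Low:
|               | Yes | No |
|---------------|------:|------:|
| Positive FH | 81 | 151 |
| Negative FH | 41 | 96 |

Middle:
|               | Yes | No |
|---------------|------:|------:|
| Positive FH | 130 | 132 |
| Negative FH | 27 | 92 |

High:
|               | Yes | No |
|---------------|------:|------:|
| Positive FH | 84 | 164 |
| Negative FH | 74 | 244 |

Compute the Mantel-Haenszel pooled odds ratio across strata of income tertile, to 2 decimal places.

OR_MH = Σ(aᵢdᵢ/nᵢ) / Σ(bᵢcᵢ/nᵢ), where nᵢ is the stratum total.
Stratum 1 (Low): n = 369; a·d/n = 81·96/369 = 21.0732; b·c/n = 151·41/369 = 16.7778
Stratum 2 (Middle): n = 381; a·d/n = 130·92/381 = 31.3911; b·c/n = 132·27/381 = 9.3543
Stratum 3 (High): n = 566; a·d/n = 84·244/566 = 36.2120; b·c/n = 164·74/566 = 21.4417
OR_MH = (21.0732 + 31.3911 + 36.2120) / (16.7778 + 9.3543 + 21.4417) = 88.6763 / 47.5738 = 1.86397

1.86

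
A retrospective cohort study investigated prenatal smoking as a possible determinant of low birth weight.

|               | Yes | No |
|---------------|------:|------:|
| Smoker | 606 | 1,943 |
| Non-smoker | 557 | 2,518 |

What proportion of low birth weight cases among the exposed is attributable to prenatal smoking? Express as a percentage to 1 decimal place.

Cells: a = 606, b = 1943, c = 557, d = 2518.
Risk in exposed = 606/2549 = 0.23774; risk in unexposed = 557/3075 = 0.18114.
RR = 0.23774/0.18114 = 1.31248
AR% = (RR − 1)/RR × 100 = (1.31248 − 1)/1.31248 × 100 = 23.8084%

23.8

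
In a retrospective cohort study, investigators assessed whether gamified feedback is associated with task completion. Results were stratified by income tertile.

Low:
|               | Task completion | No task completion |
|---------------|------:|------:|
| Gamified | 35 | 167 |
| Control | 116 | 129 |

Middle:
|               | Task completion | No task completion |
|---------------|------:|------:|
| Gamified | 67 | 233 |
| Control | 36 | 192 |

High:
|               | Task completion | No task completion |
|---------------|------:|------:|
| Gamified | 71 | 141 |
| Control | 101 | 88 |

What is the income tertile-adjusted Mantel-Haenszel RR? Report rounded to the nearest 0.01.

0.65

RR_MH = Σ(aᵢ·n₀ᵢ/nᵢ) / Σ(cᵢ·n₁ᵢ/nᵢ), with n₁ᵢ = aᵢ+bᵢ (exposed), n₀ᵢ = cᵢ+dᵢ (unexposed), nᵢ = n₁ᵢ+n₀ᵢ.
Stratum 1 (Low): n₁ = 202, n₀ = 245, n = 447; a·n₀/n = 35·245/447 = 19.1834; c·n₁/n = 116·202/447 = 52.4206
Stratum 2 (Middle): n₁ = 300, n₀ = 228, n = 528; a·n₀/n = 67·228/528 = 28.9318; c·n₁/n = 36·300/528 = 20.4545
Stratum 3 (High): n₁ = 212, n₀ = 189, n = 401; a·n₀/n = 71·189/401 = 33.4638; c·n₁/n = 101·212/401 = 53.3965
RR_MH = (19.1834 + 28.9318 + 33.4638) / (52.4206 + 20.4545 + 53.3965) = 81.5791 / 126.2716 = 0.64606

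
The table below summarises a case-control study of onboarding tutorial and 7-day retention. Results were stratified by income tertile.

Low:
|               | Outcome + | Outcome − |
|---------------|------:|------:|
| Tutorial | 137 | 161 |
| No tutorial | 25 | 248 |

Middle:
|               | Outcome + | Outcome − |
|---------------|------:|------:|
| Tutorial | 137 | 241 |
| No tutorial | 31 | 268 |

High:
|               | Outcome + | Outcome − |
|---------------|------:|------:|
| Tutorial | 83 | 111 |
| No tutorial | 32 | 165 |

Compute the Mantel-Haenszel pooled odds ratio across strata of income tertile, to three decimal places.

OR_MH = Σ(aᵢdᵢ/nᵢ) / Σ(bᵢcᵢ/nᵢ), where nᵢ is the stratum total.
Stratum 1 (Low): n = 571; a·d/n = 137·248/571 = 59.5026; b·c/n = 161·25/571 = 7.0490
Stratum 2 (Middle): n = 677; a·d/n = 137·268/677 = 54.2334; b·c/n = 241·31/677 = 11.0355
Stratum 3 (High): n = 391; a·d/n = 83·165/391 = 35.0256; b·c/n = 111·32/391 = 9.0844
OR_MH = (59.5026 + 54.2334 + 35.0256) / (7.0490 + 11.0355 + 9.0844) = 148.7616 / 27.1689 = 5.47544

5.475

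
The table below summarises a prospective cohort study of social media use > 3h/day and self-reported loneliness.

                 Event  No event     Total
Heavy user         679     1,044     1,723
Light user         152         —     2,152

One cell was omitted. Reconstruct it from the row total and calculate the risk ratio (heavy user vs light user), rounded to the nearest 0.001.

The missing cell is in the unexposed row: 2152 − 152 = 2000.
So a = 679, b = 1044, c = 152, d = 2000.
RR = [a/(a+b)] / [c/(c+d)] = (679/1723) / (152/2152) = 0.39408/0.07063 = 5.57934

5.579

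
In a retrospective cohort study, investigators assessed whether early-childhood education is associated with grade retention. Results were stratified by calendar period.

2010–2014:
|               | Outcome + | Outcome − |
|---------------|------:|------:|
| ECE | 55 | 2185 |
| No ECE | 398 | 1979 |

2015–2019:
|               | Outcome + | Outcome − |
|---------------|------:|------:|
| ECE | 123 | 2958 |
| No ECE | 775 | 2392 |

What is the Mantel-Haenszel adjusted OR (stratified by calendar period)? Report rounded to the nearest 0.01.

0.13

OR_MH = Σ(aᵢdᵢ/nᵢ) / Σ(bᵢcᵢ/nᵢ), where nᵢ is the stratum total.
Stratum 1 (2010–2014): n = 4617; a·d/n = 55·1979/4617 = 23.5748; b·c/n = 2185·398/4617 = 188.3539
Stratum 2 (2015–2019): n = 6248; a·d/n = 123·2392/6248 = 47.0896; b·c/n = 2958·775/6248 = 366.9094
OR_MH = (23.5748 + 47.0896) / (188.3539 + 366.9094) = 70.6645 / 555.2633 = 0.12726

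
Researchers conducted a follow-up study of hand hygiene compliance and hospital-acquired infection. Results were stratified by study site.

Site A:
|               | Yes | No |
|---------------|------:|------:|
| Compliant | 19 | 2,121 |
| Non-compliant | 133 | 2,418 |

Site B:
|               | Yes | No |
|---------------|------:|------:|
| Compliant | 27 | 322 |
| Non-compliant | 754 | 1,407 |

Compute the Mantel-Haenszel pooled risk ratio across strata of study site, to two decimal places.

RR_MH = Σ(aᵢ·n₀ᵢ/nᵢ) / Σ(cᵢ·n₁ᵢ/nᵢ), with n₁ᵢ = aᵢ+bᵢ (exposed), n₀ᵢ = cᵢ+dᵢ (unexposed), nᵢ = n₁ᵢ+n₀ᵢ.
Stratum 1 (Site A): n₁ = 2140, n₀ = 2551, n = 4691; a·n₀/n = 19·2551/4691 = 10.3323; c·n₁/n = 133·2140/4691 = 60.6736
Stratum 2 (Site B): n₁ = 349, n₀ = 2161, n = 2510; a·n₀/n = 27·2161/2510 = 23.2458; c·n₁/n = 754·349/2510 = 104.8390
RR_MH = (10.3323 + 23.2458) / (60.6736 + 104.8390) = 33.5782 / 165.5127 = 0.20287

0.20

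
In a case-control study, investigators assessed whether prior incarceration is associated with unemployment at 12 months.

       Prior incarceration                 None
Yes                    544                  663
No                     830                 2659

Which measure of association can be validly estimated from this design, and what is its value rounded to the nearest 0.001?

Reading the table with exposure as columns: a = 544 (Prior incarceration, case), b = 830 (Prior incarceration, non-case), c = 663 (None, case), d = 2659.
This is a case-control study: participants were sampled on outcome status, so risks in the source population cannot be estimated directly — relative risk is not valid here. The odds ratio is the appropriate measure.
OR = (a·d)/(b·c) = (544 × 2659) / (830 × 663) = 1446496 / 550290 = 2.62861

2.629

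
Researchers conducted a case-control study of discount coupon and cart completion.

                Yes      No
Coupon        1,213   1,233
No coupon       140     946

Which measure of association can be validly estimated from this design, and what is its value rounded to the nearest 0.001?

6.648

Cells: a = 1213, b = 1233, c = 140, d = 946.
This is a case-control study: participants were sampled on outcome status, so risks in the source population cannot be estimated directly — relative risk is not valid here. The odds ratio is the appropriate measure.
OR = (a·d)/(b·c) = (1213 × 946) / (1233 × 140) = 1147498 / 172620 = 6.64754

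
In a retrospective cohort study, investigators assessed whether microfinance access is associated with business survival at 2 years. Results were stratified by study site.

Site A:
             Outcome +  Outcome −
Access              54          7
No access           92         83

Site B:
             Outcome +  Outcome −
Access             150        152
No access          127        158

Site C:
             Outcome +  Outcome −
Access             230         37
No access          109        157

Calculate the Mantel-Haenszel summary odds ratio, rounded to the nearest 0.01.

OR_MH = Σ(aᵢdᵢ/nᵢ) / Σ(bᵢcᵢ/nᵢ), where nᵢ is the stratum total.
Stratum 1 (Site A): n = 236; a·d/n = 54·83/236 = 18.9915; b·c/n = 7·92/236 = 2.7288
Stratum 2 (Site B): n = 587; a·d/n = 150·158/587 = 40.3748; b·c/n = 152·127/587 = 32.8859
Stratum 3 (Site C): n = 533; a·d/n = 230·157/533 = 67.7486; b·c/n = 37·109/533 = 7.5666
OR_MH = (18.9915 + 40.3748 + 67.7486) / (2.7288 + 32.8859 + 7.5666) = 127.1149 / 43.1813 = 2.94375

2.94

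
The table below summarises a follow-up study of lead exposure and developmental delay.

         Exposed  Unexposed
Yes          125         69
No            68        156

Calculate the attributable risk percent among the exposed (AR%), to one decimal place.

Reading the table with exposure as columns: a = 125 (Exposed, case), b = 68 (Exposed, non-case), c = 69 (Unexposed, case), d = 156.
Risk in exposed = 125/193 = 0.64767; risk in unexposed = 69/225 = 0.30667.
RR = 0.64767/0.30667 = 2.11196
AR% = (RR − 1)/RR × 100 = (2.11196 − 1)/2.11196 × 100 = 52.6507%

52.7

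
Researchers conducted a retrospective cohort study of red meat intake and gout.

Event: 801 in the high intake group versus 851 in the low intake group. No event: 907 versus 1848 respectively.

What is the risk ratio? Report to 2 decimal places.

1.49

From the description: a = 801, b = 907, c = 851, d = 1848.
Risk in exposed = 801/1708 = 0.46897; risk in unexposed = 851/2699 = 0.31530.
RR = 0.46897 / 0.31530 = 1.48737
The risk among the exposed is 1.49 times that among the unexposed.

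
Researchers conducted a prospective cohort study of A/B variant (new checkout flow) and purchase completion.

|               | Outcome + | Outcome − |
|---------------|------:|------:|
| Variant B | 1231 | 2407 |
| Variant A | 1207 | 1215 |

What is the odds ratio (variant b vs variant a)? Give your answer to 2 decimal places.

0.51

Cells: a = 1231, b = 2407, c = 1207, d = 1215.
OR = (a·d)/(b·c) = (1231 × 1215) / (2407 × 1207) = 1495665 / 2905249 = 0.51481
Exposure is associated with lower odds of purchase completion (OR = 0.51 < 1).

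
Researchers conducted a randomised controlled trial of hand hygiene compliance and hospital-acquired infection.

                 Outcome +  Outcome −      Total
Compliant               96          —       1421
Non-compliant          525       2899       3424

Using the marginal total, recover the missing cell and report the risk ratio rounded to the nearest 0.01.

The missing cell is in the exposed row: 1421 − 96 = 1325.
So a = 96, b = 1325, c = 525, d = 2899.
RR = [a/(a+b)] / [c/(c+d)] = (96/1421) / (525/3424) = 0.06756/0.15333 = 0.44061

0.44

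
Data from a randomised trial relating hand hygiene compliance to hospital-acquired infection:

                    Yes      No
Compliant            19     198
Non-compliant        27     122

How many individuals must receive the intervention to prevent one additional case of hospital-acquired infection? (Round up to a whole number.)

11

Risk in treated group = 19/217 = 0.08756; risk in control = 27/149 = 0.18121.
Absolute risk reduction = 0.18121 − 0.08756 = 0.09365
NNT = 1 / ARR = 1 / 0.09365 = 10.678 → round up → 11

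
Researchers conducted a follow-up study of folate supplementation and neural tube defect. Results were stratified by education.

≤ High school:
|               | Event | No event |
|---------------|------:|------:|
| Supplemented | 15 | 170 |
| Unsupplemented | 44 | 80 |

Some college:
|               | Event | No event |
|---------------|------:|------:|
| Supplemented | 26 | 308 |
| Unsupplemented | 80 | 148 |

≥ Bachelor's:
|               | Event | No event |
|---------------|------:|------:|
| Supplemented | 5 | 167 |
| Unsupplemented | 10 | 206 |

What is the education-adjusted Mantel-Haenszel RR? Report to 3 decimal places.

0.247

RR_MH = Σ(aᵢ·n₀ᵢ/nᵢ) / Σ(cᵢ·n₁ᵢ/nᵢ), with n₁ᵢ = aᵢ+bᵢ (exposed), n₀ᵢ = cᵢ+dᵢ (unexposed), nᵢ = n₁ᵢ+n₀ᵢ.
Stratum 1 (≤ High school): n₁ = 185, n₀ = 124, n = 309; a·n₀/n = 15·124/309 = 6.0194; c·n₁/n = 44·185/309 = 26.3430
Stratum 2 (Some college): n₁ = 334, n₀ = 228, n = 562; a·n₀/n = 26·228/562 = 10.5480; c·n₁/n = 80·334/562 = 47.5445
Stratum 3 (≥ Bachelor's): n₁ = 172, n₀ = 216, n = 388; a·n₀/n = 5·216/388 = 2.7835; c·n₁/n = 10·172/388 = 4.4330
RR_MH = (6.0194 + 10.5480 + 2.7835) / (26.3430 + 47.5445 + 4.4330) = 19.3510 / 78.3205 = 0.24707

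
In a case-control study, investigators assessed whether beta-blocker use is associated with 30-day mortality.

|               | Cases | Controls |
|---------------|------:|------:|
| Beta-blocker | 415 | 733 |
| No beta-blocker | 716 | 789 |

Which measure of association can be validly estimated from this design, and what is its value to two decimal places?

Cells: a = 415, b = 733, c = 716, d = 789.
This is a case-control study: participants were sampled on outcome status, so risks in the source population cannot be estimated directly — relative risk is not valid here. The odds ratio is the appropriate measure.
OR = (a·d)/(b·c) = (415 × 789) / (733 × 716) = 327435 / 524828 = 0.62389

0.62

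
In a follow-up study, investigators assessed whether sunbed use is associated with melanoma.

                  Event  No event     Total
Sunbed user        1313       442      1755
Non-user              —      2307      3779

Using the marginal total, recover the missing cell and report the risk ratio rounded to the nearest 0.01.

The missing cell is in the unexposed row: 3779 − 2307 = 1472.
So a = 1313, b = 442, c = 1472, d = 2307.
RR = [a/(a+b)] / [c/(c+d)] = (1313/1755) / (1472/3779) = 0.74815/0.38952 = 1.92069

1.92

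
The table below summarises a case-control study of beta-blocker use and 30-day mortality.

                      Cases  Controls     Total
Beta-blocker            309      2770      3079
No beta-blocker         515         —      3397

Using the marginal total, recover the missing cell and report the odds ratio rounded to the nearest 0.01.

The missing cell is in the unexposed row: 3397 − 515 = 2882.
So a = 309, b = 2770, c = 515, d = 2882.
OR = (a·d)/(b·c) = (309 × 2882) / (2770 × 515) = 890538 / 1426550 = 0.62426

0.62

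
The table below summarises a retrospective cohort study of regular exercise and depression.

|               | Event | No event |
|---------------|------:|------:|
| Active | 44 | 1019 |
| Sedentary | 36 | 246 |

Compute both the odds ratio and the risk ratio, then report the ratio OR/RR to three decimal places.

0.910

Cells: a = 44, b = 1019, c = 36, d = 246.
OR = (44·246)/(1019·36) = 10824/36684 = 0.29506
Risk in exposed = 44/1063 = 0.04139; risk in unexposed = 36/282 = 0.12766; RR = 0.32424
OR/RR = 0.29506 / 0.32424 = 0.91001
The outcome is not rare, so the OR lies further from 1 than the RR.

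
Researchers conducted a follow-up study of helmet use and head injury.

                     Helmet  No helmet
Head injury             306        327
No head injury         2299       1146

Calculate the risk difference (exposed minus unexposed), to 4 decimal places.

Reading the table with exposure as columns: a = 306 (Helmet, case), b = 2299 (Helmet, non-case), c = 327 (No helmet, case), d = 1146.
Risk in exposed = 306/2605 = 0.117466; risk in unexposed = 327/1473 = 0.221996.
Risk difference = 0.117466 − 0.221996 = -0.104530

-0.1045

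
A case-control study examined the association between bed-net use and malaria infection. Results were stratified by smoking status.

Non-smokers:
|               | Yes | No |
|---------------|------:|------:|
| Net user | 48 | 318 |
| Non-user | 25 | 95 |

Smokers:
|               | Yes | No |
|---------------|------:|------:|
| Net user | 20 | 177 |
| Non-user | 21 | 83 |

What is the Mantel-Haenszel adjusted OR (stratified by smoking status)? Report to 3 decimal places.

0.519

OR_MH = Σ(aᵢdᵢ/nᵢ) / Σ(bᵢcᵢ/nᵢ), where nᵢ is the stratum total.
Stratum 1 (Non-smokers): n = 486; a·d/n = 48·95/486 = 9.3827; b·c/n = 318·25/486 = 16.3580
Stratum 2 (Smokers): n = 301; a·d/n = 20·83/301 = 5.5150; b·c/n = 177·21/301 = 12.3488
OR_MH = (9.3827 + 5.5150) / (16.3580 + 12.3488) = 14.8977 / 28.7069 = 0.51896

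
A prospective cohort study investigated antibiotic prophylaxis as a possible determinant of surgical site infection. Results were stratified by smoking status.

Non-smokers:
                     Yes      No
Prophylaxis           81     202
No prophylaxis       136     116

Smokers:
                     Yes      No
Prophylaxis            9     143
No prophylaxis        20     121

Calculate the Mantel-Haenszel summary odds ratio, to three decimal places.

0.348

OR_MH = Σ(aᵢdᵢ/nᵢ) / Σ(bᵢcᵢ/nᵢ), where nᵢ is the stratum total.
Stratum 1 (Non-smokers): n = 535; a·d/n = 81·116/535 = 17.5626; b·c/n = 202·136/535 = 51.3495
Stratum 2 (Smokers): n = 293; a·d/n = 9·121/293 = 3.7167; b·c/n = 143·20/293 = 9.7611
OR_MH = (17.5626 + 3.7167) / (51.3495 + 9.7611) = 21.2793 / 61.1106 = 0.34821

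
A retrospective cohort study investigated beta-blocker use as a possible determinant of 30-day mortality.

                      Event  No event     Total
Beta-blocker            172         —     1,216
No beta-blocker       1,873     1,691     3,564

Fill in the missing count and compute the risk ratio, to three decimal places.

0.269

The missing cell is in the exposed row: 1216 − 172 = 1044.
So a = 172, b = 1044, c = 1873, d = 1691.
RR = [a/(a+b)] / [c/(c+d)] = (172/1216) / (1873/3564) = 0.14145/0.52553 = 0.26915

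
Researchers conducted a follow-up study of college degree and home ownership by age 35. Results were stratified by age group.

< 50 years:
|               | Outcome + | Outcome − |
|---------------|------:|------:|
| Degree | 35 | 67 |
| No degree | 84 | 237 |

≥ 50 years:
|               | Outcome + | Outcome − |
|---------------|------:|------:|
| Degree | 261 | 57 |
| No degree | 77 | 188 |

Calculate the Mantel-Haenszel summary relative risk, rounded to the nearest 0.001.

RR_MH = Σ(aᵢ·n₀ᵢ/nᵢ) / Σ(cᵢ·n₁ᵢ/nᵢ), with n₁ᵢ = aᵢ+bᵢ (exposed), n₀ᵢ = cᵢ+dᵢ (unexposed), nᵢ = n₁ᵢ+n₀ᵢ.
Stratum 1 (< 50 years): n₁ = 102, n₀ = 321, n = 423; a·n₀/n = 35·321/423 = 26.5603; c·n₁/n = 84·102/423 = 20.2553
Stratum 2 (≥ 50 years): n₁ = 318, n₀ = 265, n = 583; a·n₀/n = 261·265/583 = 118.6364; c·n₁/n = 77·318/583 = 42.0000
RR_MH = (26.5603 + 118.6364) / (20.2553 + 42.0000) = 145.1966 / 62.2553 = 2.33228

2.332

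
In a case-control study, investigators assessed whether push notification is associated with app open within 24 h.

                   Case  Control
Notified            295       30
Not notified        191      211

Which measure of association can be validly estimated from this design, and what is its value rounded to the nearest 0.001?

Cells: a = 295, b = 30, c = 191, d = 211.
This is a case-control study: participants were sampled on outcome status, so risks in the source population cannot be estimated directly — relative risk is not valid here. The odds ratio is the appropriate measure.
OR = (a·d)/(b·c) = (295 × 211) / (30 × 191) = 62245 / 5730 = 10.86300

10.863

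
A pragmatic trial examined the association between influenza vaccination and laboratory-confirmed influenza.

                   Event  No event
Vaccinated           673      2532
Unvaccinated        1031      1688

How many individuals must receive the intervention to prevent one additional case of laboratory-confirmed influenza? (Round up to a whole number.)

Risk in treated group = 673/3205 = 0.20998; risk in control = 1031/2719 = 0.37918.
Absolute risk reduction = 0.37918 − 0.20998 = 0.16920
NNT = 1 / ARR = 1 / 0.16920 = 5.910 → round up → 6

6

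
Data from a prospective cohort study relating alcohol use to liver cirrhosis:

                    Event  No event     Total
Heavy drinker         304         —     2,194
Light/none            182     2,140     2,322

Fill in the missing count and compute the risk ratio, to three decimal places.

1.768

The missing cell is in the exposed row: 2194 − 304 = 1890.
So a = 304, b = 1890, c = 182, d = 2140.
RR = [a/(a+b)] / [c/(c+d)] = (304/2194) / (182/2322) = 0.13856/0.07838 = 1.76778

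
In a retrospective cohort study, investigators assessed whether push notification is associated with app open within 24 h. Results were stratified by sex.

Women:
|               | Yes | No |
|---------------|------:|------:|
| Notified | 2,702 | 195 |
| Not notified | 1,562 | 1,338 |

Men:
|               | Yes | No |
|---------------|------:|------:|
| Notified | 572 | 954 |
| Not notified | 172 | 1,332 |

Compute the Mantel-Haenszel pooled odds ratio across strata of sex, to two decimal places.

OR_MH = Σ(aᵢdᵢ/nᵢ) / Σ(bᵢcᵢ/nᵢ), where nᵢ is the stratum total.
Stratum 1 (Women): n = 5797; a·d/n = 2702·1338/5797 = 623.6460; b·c/n = 195·1562/5797 = 52.5427
Stratum 2 (Men): n = 3030; a·d/n = 572·1332/3030 = 251.4535; b·c/n = 954·172/3030 = 54.1545
OR_MH = (623.6460 + 251.4535) / (52.5427 + 54.1545) = 875.0995 / 106.6971 = 8.20171

8.20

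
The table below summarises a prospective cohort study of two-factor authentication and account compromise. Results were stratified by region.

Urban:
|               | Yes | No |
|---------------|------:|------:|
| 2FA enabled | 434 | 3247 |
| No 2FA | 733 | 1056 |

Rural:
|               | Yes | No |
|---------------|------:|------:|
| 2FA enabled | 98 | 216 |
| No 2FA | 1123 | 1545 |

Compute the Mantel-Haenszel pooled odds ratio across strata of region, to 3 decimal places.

OR_MH = Σ(aᵢdᵢ/nᵢ) / Σ(bᵢcᵢ/nᵢ), where nᵢ is the stratum total.
Stratum 1 (Urban): n = 5470; a·d/n = 434·1056/5470 = 83.7850; b·c/n = 3247·733/5470 = 435.1099
Stratum 2 (Rural): n = 2982; a·d/n = 98·1545/2982 = 50.7746; b·c/n = 216·1123/2982 = 81.3441
OR_MH = (83.7850 + 50.7746) / (435.1099 + 81.3441) = 134.5597 / 516.4539 = 0.26055

0.261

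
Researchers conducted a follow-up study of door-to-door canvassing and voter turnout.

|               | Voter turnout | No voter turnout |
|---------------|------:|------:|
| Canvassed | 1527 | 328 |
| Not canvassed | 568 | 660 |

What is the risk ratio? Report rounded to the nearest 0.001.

Cells: a = 1527, b = 328, c = 568, d = 660.
Risk in exposed = 1527/1855 = 0.82318; risk in unexposed = 568/1228 = 0.46254.
RR = 0.82318 / 0.46254 = 1.77969
The risk among the exposed is 1.78 times that among the unexposed.

1.780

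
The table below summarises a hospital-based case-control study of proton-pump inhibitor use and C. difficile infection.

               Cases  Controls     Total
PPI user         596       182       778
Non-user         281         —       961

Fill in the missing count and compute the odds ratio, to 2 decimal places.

The missing cell is in the unexposed row: 961 − 281 = 680.
So a = 596, b = 182, c = 281, d = 680.
OR = (a·d)/(b·c) = (596 × 680) / (182 × 281) = 405280 / 51142 = 7.92460

7.92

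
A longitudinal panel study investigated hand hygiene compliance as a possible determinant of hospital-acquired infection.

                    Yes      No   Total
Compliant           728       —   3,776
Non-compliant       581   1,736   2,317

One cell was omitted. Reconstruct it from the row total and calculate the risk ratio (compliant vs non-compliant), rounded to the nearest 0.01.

The missing cell is in the exposed row: 3776 − 728 = 3048.
So a = 728, b = 3048, c = 581, d = 1736.
RR = [a/(a+b)] / [c/(c+d)] = (728/3776) / (581/2317) = 0.19280/0.25076 = 0.76886

0.77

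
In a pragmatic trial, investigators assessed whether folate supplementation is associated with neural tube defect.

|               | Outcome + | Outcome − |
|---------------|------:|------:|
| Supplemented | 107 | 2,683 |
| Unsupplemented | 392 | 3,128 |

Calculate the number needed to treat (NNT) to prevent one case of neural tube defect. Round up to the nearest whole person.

14

Risk in treated group = 107/2790 = 0.03835; risk in control = 392/3520 = 0.11136.
Absolute risk reduction = 0.11136 − 0.03835 = 0.07301
NNT = 1 / ARR = 1 / 0.07301 = 13.696 → round up → 14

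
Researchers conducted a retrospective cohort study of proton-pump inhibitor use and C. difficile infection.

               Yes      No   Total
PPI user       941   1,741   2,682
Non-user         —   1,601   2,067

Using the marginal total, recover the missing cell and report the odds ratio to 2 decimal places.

1.86

The missing cell is in the unexposed row: 2067 − 1601 = 466.
So a = 941, b = 1741, c = 466, d = 1601.
OR = (a·d)/(b·c) = (941 × 1601) / (1741 × 466) = 1506541 / 811306 = 1.85693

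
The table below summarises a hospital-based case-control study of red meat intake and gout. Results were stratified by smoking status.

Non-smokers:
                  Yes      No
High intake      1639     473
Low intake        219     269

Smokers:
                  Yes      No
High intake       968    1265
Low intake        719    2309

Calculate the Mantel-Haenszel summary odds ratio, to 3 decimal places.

OR_MH = Σ(aᵢdᵢ/nᵢ) / Σ(bᵢcᵢ/nᵢ), where nᵢ is the stratum total.
Stratum 1 (Non-smokers): n = 2600; a·d/n = 1639·269/2600 = 169.5735; b·c/n = 473·219/2600 = 39.8412
Stratum 2 (Smokers): n = 5261; a·d/n = 968·2309/5261 = 424.8455; b·c/n = 1265·719/5261 = 172.8825
OR_MH = (169.5735 + 424.8455) / (39.8412 + 172.8825) = 594.4189 / 212.7237 = 2.79432

2.794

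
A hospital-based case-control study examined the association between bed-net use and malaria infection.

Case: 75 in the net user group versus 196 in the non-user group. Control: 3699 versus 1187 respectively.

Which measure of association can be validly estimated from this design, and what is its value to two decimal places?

0.12

From the description: a = 75, b = 3699, c = 196, d = 1187.
This is a hospital-based case-control study: participants were sampled on outcome status, so risks in the source population cannot be estimated directly — relative risk is not valid here. The odds ratio is the appropriate measure.
OR = (a·d)/(b·c) = (75 × 1187) / (3699 × 196) = 89025 / 725004 = 0.12279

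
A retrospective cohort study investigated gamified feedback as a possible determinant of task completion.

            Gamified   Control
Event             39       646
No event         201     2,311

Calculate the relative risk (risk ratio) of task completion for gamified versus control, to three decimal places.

Reading the table with exposure as columns: a = 39 (Gamified, case), b = 201 (Gamified, non-case), c = 646 (Control, case), d = 2311.
Risk in exposed = 39/240 = 0.16250; risk in unexposed = 646/2957 = 0.21846.
RR = 0.16250 / 0.21846 = 0.74383
The risk is 26% lower among the exposed than among the unexposed.

0.744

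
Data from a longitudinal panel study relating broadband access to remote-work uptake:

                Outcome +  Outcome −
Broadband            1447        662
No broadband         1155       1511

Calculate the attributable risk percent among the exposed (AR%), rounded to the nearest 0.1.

Cells: a = 1447, b = 662, c = 1155, d = 1511.
Risk in exposed = 1447/2109 = 0.68611; risk in unexposed = 1155/2666 = 0.43323.
RR = 0.68611/0.43323 = 1.58369
AR% = (RR − 1)/RR × 100 = (1.58369 − 1)/1.58369 × 100 = 36.8563%

36.9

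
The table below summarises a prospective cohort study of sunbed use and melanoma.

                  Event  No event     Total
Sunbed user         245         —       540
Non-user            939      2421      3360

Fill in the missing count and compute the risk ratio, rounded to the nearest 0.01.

The missing cell is in the exposed row: 540 − 245 = 295.
So a = 245, b = 295, c = 939, d = 2421.
RR = [a/(a+b)] / [c/(c+d)] = (245/540) / (939/3360) = 0.45370/0.27946 = 1.62348

1.62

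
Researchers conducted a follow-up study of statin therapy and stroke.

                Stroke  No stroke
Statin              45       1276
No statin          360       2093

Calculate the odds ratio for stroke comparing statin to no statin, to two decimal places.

Cells: a = 45, b = 1276, c = 360, d = 2093.
OR = (a·d)/(b·c) = (45 × 2093) / (1276 × 360) = 94185 / 459360 = 0.20504
Exposure is associated with lower odds of stroke (OR = 0.21 < 1).

0.21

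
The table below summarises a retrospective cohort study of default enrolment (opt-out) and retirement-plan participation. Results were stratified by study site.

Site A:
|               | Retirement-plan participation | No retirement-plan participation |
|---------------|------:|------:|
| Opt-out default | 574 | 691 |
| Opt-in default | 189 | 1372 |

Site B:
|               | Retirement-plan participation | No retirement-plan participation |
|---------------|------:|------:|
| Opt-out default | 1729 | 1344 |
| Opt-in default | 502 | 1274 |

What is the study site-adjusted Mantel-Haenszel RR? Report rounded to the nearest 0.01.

2.36

RR_MH = Σ(aᵢ·n₀ᵢ/nᵢ) / Σ(cᵢ·n₁ᵢ/nᵢ), with n₁ᵢ = aᵢ+bᵢ (exposed), n₀ᵢ = cᵢ+dᵢ (unexposed), nᵢ = n₁ᵢ+n₀ᵢ.
Stratum 1 (Site A): n₁ = 1265, n₀ = 1561, n = 2826; a·n₀/n = 574·1561/2826 = 317.0609; c·n₁/n = 189·1265/2826 = 84.6019
Stratum 2 (Site B): n₁ = 3073, n₀ = 1776, n = 4849; a·n₀/n = 1729·1776/4849 = 633.2654; c·n₁/n = 502·3073/4849 = 318.1369
RR_MH = (317.0609 + 633.2654) / (84.6019 + 318.1369) = 950.3263 / 402.7388 = 2.35966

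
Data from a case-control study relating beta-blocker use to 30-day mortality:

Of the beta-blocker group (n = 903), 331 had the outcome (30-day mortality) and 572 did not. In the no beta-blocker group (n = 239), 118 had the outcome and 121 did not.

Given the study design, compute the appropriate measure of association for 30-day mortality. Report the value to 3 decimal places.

From the description: a = 331, b = 572, c = 118, d = 121.
This is a case-control study: participants were sampled on outcome status, so risks in the source population cannot be estimated directly — relative risk is not valid here. The odds ratio is the appropriate measure.
OR = (a·d)/(b·c) = (331 × 121) / (572 × 118) = 40051 / 67496 = 0.59338

0.593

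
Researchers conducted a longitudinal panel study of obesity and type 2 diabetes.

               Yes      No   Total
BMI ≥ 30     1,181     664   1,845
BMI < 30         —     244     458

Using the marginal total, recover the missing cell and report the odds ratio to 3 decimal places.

2.028

The missing cell is in the unexposed row: 458 − 244 = 214.
So a = 1181, b = 664, c = 214, d = 244.
OR = (a·d)/(b·c) = (1181 × 244) / (664 × 214) = 288164 / 142096 = 2.02795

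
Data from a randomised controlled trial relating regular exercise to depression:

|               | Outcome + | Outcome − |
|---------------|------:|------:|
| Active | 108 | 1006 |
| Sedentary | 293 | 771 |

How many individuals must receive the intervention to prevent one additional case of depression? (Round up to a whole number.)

6

Risk in treated group = 108/1114 = 0.09695; risk in control = 293/1064 = 0.27538.
Absolute risk reduction = 0.27538 − 0.09695 = 0.17843
NNT = 1 / ARR = 1 / 0.17843 = 5.605 → round up → 6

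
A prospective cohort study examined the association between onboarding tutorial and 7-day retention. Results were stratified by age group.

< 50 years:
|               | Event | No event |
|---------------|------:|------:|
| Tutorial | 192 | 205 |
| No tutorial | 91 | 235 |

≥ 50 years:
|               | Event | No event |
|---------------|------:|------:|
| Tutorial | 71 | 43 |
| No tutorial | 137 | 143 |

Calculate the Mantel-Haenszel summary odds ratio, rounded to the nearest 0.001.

OR_MH = Σ(aᵢdᵢ/nᵢ) / Σ(bᵢcᵢ/nᵢ), where nᵢ is the stratum total.
Stratum 1 (< 50 years): n = 723; a·d/n = 192·235/723 = 62.4066; b·c/n = 205·91/723 = 25.8022
Stratum 2 (≥ 50 years): n = 394; a·d/n = 71·143/394 = 25.7690; b·c/n = 43·137/394 = 14.9518
OR_MH = (62.4066 + 25.7690) / (25.8022 + 14.9518) = 88.1757 / 40.7540 = 2.16361

2.164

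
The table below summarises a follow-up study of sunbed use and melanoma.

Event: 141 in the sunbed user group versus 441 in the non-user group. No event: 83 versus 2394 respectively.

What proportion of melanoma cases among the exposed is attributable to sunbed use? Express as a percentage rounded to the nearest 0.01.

75.29

From the description: a = 141, b = 83, c = 441, d = 2394.
Risk in exposed = 141/224 = 0.62946; risk in unexposed = 441/2835 = 0.15556.
RR = 0.62946/0.15556 = 4.04656
AR% = (RR − 1)/RR × 100 = (4.04656 − 1)/4.04656 × 100 = 75.2876%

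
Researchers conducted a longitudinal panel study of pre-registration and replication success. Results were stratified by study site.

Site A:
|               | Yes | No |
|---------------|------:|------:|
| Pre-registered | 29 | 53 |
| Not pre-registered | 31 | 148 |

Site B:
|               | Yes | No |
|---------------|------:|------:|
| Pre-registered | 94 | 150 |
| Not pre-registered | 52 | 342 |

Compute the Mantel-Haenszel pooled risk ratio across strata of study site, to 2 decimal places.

2.63

RR_MH = Σ(aᵢ·n₀ᵢ/nᵢ) / Σ(cᵢ·n₁ᵢ/nᵢ), with n₁ᵢ = aᵢ+bᵢ (exposed), n₀ᵢ = cᵢ+dᵢ (unexposed), nᵢ = n₁ᵢ+n₀ᵢ.
Stratum 1 (Site A): n₁ = 82, n₀ = 179, n = 261; a·n₀/n = 29·179/261 = 19.8889; c·n₁/n = 31·82/261 = 9.7395
Stratum 2 (Site B): n₁ = 244, n₀ = 394, n = 638; a·n₀/n = 94·394/638 = 58.0502; c·n₁/n = 52·244/638 = 19.8871
RR_MH = (19.8889 + 58.0502) / (9.7395 + 19.8871) = 77.9390 / 29.6266 = 2.63071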